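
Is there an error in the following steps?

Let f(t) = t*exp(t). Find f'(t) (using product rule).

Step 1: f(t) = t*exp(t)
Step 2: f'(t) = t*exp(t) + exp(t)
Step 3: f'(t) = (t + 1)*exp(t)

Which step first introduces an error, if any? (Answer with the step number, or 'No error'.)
No error

All steps in this derivation are correct.
The final answer f'(t) = (t + 1)*exp(t) is valid.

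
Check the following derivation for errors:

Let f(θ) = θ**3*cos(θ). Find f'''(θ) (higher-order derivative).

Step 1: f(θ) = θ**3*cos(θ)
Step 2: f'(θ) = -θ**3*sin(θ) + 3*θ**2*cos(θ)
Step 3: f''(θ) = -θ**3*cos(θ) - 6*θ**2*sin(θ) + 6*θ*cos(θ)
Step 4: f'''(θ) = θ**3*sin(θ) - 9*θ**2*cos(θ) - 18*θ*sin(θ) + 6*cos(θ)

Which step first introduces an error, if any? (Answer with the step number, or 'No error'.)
No error

All steps in this derivation are correct.
The final answer f'''(θ) = θ**3*sin(θ) - 9*θ**2*cos(θ) - 18*θ*sin(θ) + 6*cos(θ) is valid.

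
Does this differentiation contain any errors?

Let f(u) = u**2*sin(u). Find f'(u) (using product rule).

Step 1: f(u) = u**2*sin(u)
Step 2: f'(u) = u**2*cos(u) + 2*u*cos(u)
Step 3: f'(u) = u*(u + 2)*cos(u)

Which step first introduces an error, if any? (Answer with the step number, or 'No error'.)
Step 2

Step 2 is incorrect due to a wrong trig function.
The step shows: u**2*cos(u) + 2*u*cos(u)
The correct value should be: u**2*cos(u) + 2*u*sin(u)

Explanation: sin(u) was incorrectly written as cos(u): the term 2*u*sin(u) was incorrectly written as 2*u*cos(u)
The later steps are derived from this incorrect expression, so the error originates in Step 2.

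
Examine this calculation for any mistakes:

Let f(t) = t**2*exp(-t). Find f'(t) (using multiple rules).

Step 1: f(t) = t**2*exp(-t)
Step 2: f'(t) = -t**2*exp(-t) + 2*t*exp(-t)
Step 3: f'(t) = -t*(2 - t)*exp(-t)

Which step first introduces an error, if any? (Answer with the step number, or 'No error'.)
Step 3

Step 3 is incorrect due to a sign flip.
The step shows: -t*(2 - t)*exp(-t)
The correct value should be: t*(2 - t)*exp(-t)

Explanation: The sign of the whole expression was flipped: the term t*(2 - t)*exp(-t) was incorrectly written as -t*(2 - t)*exp(-t)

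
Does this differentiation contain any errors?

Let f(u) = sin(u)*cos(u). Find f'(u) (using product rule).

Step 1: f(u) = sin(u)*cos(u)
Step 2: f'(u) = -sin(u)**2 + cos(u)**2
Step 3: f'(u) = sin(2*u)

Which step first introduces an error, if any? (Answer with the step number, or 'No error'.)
Step 3

Step 3 is incorrect due to a wrong trig function.
The step shows: sin(2*u)
The correct value should be: cos(2*u)

Explanation: cos(2*u) was incorrectly written as sin(2*u): the term cos(2*u) was incorrectly written as sin(2*u)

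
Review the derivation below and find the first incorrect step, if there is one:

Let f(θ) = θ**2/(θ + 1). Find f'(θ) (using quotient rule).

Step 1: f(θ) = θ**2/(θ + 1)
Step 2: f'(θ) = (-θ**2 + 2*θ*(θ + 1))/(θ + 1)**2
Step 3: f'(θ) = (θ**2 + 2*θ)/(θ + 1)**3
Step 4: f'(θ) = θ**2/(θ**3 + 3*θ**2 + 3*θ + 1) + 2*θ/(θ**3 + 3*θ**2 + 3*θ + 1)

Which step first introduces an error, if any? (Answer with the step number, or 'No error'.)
Step 3

Step 3 is incorrect due to a wrong exponent.
The step shows: (θ**2 + 2*θ)/(θ + 1)**3
The correct value should be: (θ**2 + 2*θ)/(θ + 1)**2

Explanation: The exponent -2 on θ + 1 was incorrectly written as -3: the term (θ**2 + 2*θ)/(θ + 1)**2 was incorrectly written as (θ**2 + 2*θ)/(θ + 1)**3
The later steps are derived from this incorrect expression, so the error originates in Step 3.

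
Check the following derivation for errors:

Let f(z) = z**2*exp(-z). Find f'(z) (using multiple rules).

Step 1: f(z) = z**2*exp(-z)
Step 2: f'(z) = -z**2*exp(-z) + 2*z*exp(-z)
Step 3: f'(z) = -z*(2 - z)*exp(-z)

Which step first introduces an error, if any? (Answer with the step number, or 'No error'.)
Step 3

Step 3 is incorrect due to a sign flip.
The step shows: -z*(2 - z)*exp(-z)
The correct value should be: z*(2 - z)*exp(-z)

Explanation: The sign of the whole expression was flipped: the term z*(2 - z)*exp(-z) was incorrectly written as -z*(2 - z)*exp(-z)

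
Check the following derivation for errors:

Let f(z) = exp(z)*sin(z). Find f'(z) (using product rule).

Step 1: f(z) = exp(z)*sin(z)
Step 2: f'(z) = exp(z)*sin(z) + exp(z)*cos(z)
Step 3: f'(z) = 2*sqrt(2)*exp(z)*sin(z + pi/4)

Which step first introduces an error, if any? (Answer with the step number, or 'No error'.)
Step 3

Step 3 is incorrect due to a wrong exponent.
The step shows: 2*sqrt(2)*exp(z)*sin(z + pi/4)
The correct value should be: sqrt(2)*exp(z)*sin(z + pi/4)

Explanation: The exponent 1/2 on 2 was incorrectly written as 3/2: the term sqrt(2)*exp(z)*sin(z + pi/4) was incorrectly written as 2*sqrt(2)*exp(z)*sin(z + pi/4)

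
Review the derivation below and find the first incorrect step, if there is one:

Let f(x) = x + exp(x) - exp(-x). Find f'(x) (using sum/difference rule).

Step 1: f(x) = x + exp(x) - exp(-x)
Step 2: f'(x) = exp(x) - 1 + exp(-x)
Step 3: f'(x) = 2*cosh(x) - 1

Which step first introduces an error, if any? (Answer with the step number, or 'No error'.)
Step 2

Step 2 is incorrect due to a sign flip.
The step shows: exp(x) - 1 + exp(-x)
The correct value should be: exp(x) + 1 + exp(-x)

Explanation: The sign of one term was flipped: the term 1 was incorrectly written as -1
The later steps are derived from this incorrect expression, so the error originates in Step 2.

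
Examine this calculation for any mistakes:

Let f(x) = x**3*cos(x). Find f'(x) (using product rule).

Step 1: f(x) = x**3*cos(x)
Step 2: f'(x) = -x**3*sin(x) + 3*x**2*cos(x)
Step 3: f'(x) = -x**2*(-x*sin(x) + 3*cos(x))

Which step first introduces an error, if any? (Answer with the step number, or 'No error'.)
Step 3

Step 3 is incorrect due to a sign flip.
The step shows: -x**2*(-x*sin(x) + 3*cos(x))
The correct value should be: x**2*(-x*sin(x) + 3*cos(x))

Explanation: The sign of the whole expression was flipped: the term x**2*(-x*sin(x) + 3*cos(x)) was incorrectly written as -x**2*(-x*sin(x) + 3*cos(x))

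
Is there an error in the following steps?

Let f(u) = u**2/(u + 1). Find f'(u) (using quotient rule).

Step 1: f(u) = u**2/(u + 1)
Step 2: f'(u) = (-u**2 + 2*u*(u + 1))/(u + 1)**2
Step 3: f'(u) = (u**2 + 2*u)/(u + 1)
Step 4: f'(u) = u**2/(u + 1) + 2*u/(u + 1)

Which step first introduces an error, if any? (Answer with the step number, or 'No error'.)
Step 3

Step 3 is incorrect due to a wrong exponent.
The step shows: (u**2 + 2*u)/(u + 1)
The correct value should be: (u**2 + 2*u)/(u + 1)**2

Explanation: The exponent -2 on u + 1 was incorrectly written as -1: the term (u**2 + 2*u)/(u + 1)**2 was incorrectly written as (u**2 + 2*u)/(u + 1)
The later steps are derived from this incorrect expression, so the error originates in Step 3.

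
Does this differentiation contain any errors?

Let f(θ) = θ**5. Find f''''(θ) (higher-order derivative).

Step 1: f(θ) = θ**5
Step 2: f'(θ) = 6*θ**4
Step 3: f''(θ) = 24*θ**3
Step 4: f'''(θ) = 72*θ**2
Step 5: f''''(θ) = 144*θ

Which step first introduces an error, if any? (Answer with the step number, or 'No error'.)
Step 2

Step 2 is incorrect due to a wrong coefficient.
The step shows: 6*θ**4
The correct value should be: 5*θ**4

Explanation: The coefficient 5 was incorrectly written as 6: the term 5*θ**4 was incorrectly written as 6*θ**4
The later steps are derived from this incorrect expression, so the error originates in Step 2.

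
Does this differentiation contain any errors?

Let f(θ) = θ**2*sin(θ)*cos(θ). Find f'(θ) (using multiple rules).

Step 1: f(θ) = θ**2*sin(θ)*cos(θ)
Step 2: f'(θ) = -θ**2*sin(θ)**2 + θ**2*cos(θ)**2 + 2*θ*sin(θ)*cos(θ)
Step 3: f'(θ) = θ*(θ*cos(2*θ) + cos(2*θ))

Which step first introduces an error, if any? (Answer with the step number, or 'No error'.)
Step 3

Step 3 is incorrect due to a wrong trig function.
The step shows: θ*(θ*cos(2*θ) + cos(2*θ))
The correct value should be: θ*(θ*cos(2*θ) + sin(2*θ))

Explanation: sin(2*θ) was incorrectly written as cos(2*θ): the term θ*(θ*cos(2*θ) + sin(2*θ)) was incorrectly written as θ*(θ*cos(2*θ) + cos(2*θ))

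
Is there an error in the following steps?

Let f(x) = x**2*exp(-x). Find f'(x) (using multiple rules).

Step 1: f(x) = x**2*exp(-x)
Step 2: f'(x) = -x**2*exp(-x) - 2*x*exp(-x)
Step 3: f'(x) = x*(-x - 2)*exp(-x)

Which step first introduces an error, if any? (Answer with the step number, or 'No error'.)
Step 2

Step 2 is incorrect due to a sign flip.
The step shows: -x**2*exp(-x) - 2*x*exp(-x)
The correct value should be: -x**2*exp(-x) + 2*x*exp(-x)

Explanation: The sign of one term was flipped: the term 2*x*exp(-x) was incorrectly written as -2*x*exp(-x)
The later steps are derived from this incorrect expression, so the error originates in Step 2.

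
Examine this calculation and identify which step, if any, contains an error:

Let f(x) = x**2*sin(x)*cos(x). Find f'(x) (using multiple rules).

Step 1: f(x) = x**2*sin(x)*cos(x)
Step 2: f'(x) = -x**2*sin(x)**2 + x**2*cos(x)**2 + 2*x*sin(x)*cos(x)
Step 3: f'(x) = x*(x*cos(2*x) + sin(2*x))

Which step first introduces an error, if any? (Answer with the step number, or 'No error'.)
No error

All steps in this derivation are correct.
The final answer f'(x) = x*(x*cos(2*x) + sin(2*x)) is valid.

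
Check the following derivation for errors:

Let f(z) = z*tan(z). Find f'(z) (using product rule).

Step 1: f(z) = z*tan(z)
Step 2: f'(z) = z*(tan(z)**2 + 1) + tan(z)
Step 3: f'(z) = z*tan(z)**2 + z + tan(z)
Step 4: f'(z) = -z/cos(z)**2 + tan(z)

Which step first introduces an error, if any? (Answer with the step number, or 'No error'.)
Step 4

Step 4 is incorrect due to a sign flip.
The step shows: -z/cos(z)**2 + tan(z)
The correct value should be: z/cos(z)**2 + tan(z)

Explanation: The sign of one term was flipped: the term z/cos(z)**2 was incorrectly written as -z/cos(z)**2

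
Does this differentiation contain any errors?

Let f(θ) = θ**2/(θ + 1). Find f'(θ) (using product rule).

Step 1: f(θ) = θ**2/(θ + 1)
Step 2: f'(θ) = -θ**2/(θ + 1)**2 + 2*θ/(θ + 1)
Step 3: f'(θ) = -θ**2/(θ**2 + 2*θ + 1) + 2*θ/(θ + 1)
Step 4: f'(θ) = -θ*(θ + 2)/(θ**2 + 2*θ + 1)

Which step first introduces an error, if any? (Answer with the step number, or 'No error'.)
Step 4

Step 4 is incorrect due to a sign flip.
The step shows: -θ*(θ + 2)/(θ**2 + 2*θ + 1)
The correct value should be: θ*(θ + 2)/(θ**2 + 2*θ + 1)

Explanation: The sign of the whole expression was flipped: the term θ*(θ + 2)/(θ**2 + 2*θ + 1) was incorrectly written as -θ*(θ + 2)/(θ**2 + 2*θ + 1)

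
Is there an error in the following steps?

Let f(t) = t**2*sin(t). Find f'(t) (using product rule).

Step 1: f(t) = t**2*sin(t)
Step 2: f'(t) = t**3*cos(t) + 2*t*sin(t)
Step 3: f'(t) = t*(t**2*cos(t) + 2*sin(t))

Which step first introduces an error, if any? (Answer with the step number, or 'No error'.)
Step 2

Step 2 is incorrect due to a wrong exponent.
The step shows: t**3*cos(t) + 2*t*sin(t)
The correct value should be: t**2*cos(t) + 2*t*sin(t)

Explanation: The exponent 2 on t was incorrectly written as 3: the term t**2*cos(t) was incorrectly written as t**3*cos(t)
The later steps are derived from this incorrect expression, so the error originates in Step 2.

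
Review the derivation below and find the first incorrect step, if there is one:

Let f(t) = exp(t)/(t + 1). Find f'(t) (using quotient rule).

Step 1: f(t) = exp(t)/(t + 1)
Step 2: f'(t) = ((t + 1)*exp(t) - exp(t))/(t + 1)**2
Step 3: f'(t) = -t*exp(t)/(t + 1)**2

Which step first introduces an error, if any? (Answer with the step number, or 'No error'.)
Step 3

Step 3 is incorrect due to a sign flip.
The step shows: -t*exp(t)/(t + 1)**2
The correct value should be: t*exp(t)/(t + 1)**2

Explanation: The sign of the whole expression was flipped: the term t*exp(t)/(t + 1)**2 was incorrectly written as -t*exp(t)/(t + 1)**2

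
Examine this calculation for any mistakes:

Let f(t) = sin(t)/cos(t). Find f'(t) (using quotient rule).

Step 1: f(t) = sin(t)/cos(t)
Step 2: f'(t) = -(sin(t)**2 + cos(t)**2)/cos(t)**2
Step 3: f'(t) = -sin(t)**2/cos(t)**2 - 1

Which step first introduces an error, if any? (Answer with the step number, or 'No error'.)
Step 2

Step 2 is incorrect due to a sign flip.
The step shows: -(sin(t)**2 + cos(t)**2)/cos(t)**2
The correct value should be: (sin(t)**2 + cos(t)**2)/cos(t)**2

Explanation: The sign of the whole expression was flipped: the term (sin(t)**2 + cos(t)**2)/cos(t)**2 was incorrectly written as -(sin(t)**2 + cos(t)**2)/cos(t)**2
The later steps are derived from this incorrect expression, so the error originates in Step 2.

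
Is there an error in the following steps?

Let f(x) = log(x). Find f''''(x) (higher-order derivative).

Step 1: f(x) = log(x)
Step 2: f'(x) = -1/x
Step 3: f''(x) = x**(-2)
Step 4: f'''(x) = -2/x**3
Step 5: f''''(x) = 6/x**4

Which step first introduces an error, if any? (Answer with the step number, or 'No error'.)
Step 2

Step 2 is incorrect due to a sign flip.
The step shows: -1/x
The correct value should be: 1/x

Explanation: The sign of the whole expression was flipped: the term 1/x was incorrectly written as -1/x
The later steps are derived from this incorrect expression, so the error originates in Step 2.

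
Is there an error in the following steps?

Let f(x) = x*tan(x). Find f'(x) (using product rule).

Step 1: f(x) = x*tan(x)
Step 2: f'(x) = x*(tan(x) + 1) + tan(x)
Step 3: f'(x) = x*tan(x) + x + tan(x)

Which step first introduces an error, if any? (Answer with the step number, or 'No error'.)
Step 2

Step 2 is incorrect due to a wrong exponent.
The step shows: x*(tan(x) + 1) + tan(x)
The correct value should be: x*(tan(x)**2 + 1) + tan(x)

Explanation: The exponent 2 on tan(x) was incorrectly written as 1: the term x*(tan(x)**2 + 1) was incorrectly written as x*(tan(x) + 1)
The later steps are derived from this incorrect expression, so the error originates in Step 2.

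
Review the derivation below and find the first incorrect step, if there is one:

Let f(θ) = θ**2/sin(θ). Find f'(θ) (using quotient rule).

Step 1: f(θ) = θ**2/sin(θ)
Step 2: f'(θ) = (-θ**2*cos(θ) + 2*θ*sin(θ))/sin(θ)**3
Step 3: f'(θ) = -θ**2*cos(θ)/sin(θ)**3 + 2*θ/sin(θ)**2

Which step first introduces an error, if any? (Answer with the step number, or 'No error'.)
Step 2

Step 2 is incorrect due to a wrong exponent.
The step shows: (-θ**2*cos(θ) + 2*θ*sin(θ))/sin(θ)**3
The correct value should be: (-θ**2*cos(θ) + 2*θ*sin(θ))/sin(θ)**2

Explanation: The exponent -2 on sin(θ) was incorrectly written as -3: the term (-θ**2*cos(θ) + 2*θ*sin(θ))/sin(θ)**2 was incorrectly written as (-θ**2*cos(θ) + 2*θ*sin(θ))/sin(θ)**3
The later steps are derived from this incorrect expression, so the error originates in Step 2.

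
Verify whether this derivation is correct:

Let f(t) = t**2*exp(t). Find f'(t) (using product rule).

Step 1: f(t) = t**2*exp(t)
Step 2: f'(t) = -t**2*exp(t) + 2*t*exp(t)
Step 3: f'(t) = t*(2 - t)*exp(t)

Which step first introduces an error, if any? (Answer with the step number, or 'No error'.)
Step 2

Step 2 is incorrect due to a sign flip.
The step shows: -t**2*exp(t) + 2*t*exp(t)
The correct value should be: t**2*exp(t) + 2*t*exp(t)

Explanation: The sign of one term was flipped: the term t**2*exp(t) was incorrectly written as -t**2*exp(t)
The later steps are derived from this incorrect expression, so the error originates in Step 2.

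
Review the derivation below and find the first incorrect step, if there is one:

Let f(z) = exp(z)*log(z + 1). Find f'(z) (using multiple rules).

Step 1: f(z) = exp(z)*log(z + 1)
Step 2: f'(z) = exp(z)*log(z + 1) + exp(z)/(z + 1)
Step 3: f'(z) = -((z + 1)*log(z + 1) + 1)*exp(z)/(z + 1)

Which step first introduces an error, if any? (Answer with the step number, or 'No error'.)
Step 3

Step 3 is incorrect due to a sign flip.
The step shows: -((z + 1)*log(z + 1) + 1)*exp(z)/(z + 1)
The correct value should be: ((z + 1)*log(z + 1) + 1)*exp(z)/(z + 1)

Explanation: The sign of the whole expression was flipped: the term ((z + 1)*log(z + 1) + 1)*exp(z)/(z + 1) was incorrectly written as -((z + 1)*log(z + 1) + 1)*exp(z)/(z + 1)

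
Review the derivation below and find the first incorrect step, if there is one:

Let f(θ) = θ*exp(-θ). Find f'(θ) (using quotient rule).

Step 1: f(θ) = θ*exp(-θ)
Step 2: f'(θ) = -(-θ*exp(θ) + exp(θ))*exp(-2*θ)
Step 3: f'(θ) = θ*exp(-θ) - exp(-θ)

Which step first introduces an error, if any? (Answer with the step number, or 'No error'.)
Step 2

Step 2 is incorrect due to a sign flip.
The step shows: -(-θ*exp(θ) + exp(θ))*exp(-2*θ)
The correct value should be: (-θ*exp(θ) + exp(θ))*exp(-2*θ)

Explanation: The sign of the whole expression was flipped: the term (-θ*exp(θ) + exp(θ))*exp(-2*θ) was incorrectly written as -(-θ*exp(θ) + exp(θ))*exp(-2*θ)
The later steps are derived from this incorrect expression, so the error originates in Step 2.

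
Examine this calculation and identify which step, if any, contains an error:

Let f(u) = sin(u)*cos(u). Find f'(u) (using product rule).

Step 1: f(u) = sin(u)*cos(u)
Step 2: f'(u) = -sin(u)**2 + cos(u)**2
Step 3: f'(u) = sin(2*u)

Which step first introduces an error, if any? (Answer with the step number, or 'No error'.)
Step 3

Step 3 is incorrect due to a wrong trig function.
The step shows: sin(2*u)
The correct value should be: cos(2*u)

Explanation: cos(2*u) was incorrectly written as sin(2*u): the term cos(2*u) was incorrectly written as sin(2*u)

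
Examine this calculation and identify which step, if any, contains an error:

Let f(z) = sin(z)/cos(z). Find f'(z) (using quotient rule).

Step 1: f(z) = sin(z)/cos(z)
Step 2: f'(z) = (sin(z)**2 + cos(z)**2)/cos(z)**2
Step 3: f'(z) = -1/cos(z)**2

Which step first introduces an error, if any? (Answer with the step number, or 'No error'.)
Step 3

Step 3 is incorrect due to a sign flip.
The step shows: -1/cos(z)**2
The correct value should be: cos(z)**(-2)

Explanation: The sign of the whole expression was flipped: the term cos(z)**(-2) was incorrectly written as -1/cos(z)**2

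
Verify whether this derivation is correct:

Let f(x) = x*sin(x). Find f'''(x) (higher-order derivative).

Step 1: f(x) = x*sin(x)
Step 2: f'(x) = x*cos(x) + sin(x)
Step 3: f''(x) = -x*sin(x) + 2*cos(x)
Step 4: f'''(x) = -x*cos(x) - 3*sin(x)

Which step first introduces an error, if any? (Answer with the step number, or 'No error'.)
No error

All steps in this derivation are correct.
The final answer f'''(x) = -x*cos(x) - 3*sin(x) is valid.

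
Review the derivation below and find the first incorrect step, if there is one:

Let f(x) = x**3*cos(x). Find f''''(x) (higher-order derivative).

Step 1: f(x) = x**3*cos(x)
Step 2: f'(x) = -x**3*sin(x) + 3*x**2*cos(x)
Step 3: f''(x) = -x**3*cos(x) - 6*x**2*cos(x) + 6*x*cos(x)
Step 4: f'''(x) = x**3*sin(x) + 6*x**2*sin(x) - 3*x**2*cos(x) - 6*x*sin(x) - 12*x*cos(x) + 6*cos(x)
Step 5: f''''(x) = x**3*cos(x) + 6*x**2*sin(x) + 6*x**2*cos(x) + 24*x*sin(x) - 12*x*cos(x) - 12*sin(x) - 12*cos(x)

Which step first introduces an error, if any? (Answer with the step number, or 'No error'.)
Step 3

Step 3 is incorrect due to a wrong trig function.
The step shows: -x**3*cos(x) - 6*x**2*cos(x) + 6*x*cos(x)
The correct value should be: -x**3*cos(x) - 6*x**2*sin(x) + 6*x*cos(x)

Explanation: sin(x) was incorrectly written as cos(x): the term -6*x**2*sin(x) was incorrectly written as -6*x**2*cos(x)
The later steps are derived from this incorrect expression, so the error originates in Step 3.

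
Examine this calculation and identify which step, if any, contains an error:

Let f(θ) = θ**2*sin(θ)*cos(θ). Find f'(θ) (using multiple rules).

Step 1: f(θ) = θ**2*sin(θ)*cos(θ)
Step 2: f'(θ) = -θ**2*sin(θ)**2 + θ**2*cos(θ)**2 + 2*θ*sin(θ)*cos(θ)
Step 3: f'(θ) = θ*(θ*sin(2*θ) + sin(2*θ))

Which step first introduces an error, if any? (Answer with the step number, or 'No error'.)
Step 3

Step 3 is incorrect due to a wrong trig function.
The step shows: θ*(θ*sin(2*θ) + sin(2*θ))
The correct value should be: θ*(θ*cos(2*θ) + sin(2*θ))

Explanation: cos(2*θ) was incorrectly written as sin(2*θ): the term θ*(θ*cos(2*θ) + sin(2*θ)) was incorrectly written as θ*(θ*sin(2*θ) + sin(2*θ))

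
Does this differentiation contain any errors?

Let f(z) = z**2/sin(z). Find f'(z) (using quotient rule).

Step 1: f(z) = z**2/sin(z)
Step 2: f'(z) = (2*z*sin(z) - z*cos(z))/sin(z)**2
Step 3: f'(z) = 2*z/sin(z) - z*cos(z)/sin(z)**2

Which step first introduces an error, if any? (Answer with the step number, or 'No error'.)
Step 2

Step 2 is incorrect due to a wrong exponent.
The step shows: (2*z*sin(z) - z*cos(z))/sin(z)**2
The correct value should be: (-z**2*cos(z) + 2*z*sin(z))/sin(z)**2

Explanation: The exponent 2 on z was incorrectly written as 1: the term (-z**2*cos(z) + 2*z*sin(z))/sin(z)**2 was incorrectly written as (2*z*sin(z) - z*cos(z))/sin(z)**2
The later steps are derived from this incorrect expression, so the error originates in Step 2.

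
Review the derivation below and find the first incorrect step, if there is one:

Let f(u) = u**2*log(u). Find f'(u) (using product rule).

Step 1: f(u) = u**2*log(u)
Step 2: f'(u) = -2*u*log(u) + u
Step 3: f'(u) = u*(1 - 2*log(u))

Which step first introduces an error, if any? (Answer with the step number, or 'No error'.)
Step 2

Step 2 is incorrect due to a sign flip.
The step shows: -2*u*log(u) + u
The correct value should be: 2*u*log(u) + u

Explanation: The sign of one term was flipped: the term 2*u*log(u) was incorrectly written as -2*u*log(u)
The later steps are derived from this incorrect expression, so the error originates in Step 2.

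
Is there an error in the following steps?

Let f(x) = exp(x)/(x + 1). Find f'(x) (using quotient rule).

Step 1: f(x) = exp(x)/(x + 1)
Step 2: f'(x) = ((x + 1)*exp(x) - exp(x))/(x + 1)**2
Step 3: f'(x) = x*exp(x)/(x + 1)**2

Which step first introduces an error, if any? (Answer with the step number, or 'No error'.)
No error

All steps in this derivation are correct.
The final answer f'(x) = x*exp(x)/(x + 1)**2 is valid.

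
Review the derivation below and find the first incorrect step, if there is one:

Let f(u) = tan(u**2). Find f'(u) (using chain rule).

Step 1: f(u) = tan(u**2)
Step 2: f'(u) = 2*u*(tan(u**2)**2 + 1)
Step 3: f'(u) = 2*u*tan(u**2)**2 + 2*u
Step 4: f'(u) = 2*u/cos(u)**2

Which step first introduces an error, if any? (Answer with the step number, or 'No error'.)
Step 4

Step 4 is incorrect due to a wrong exponent.
The step shows: 2*u/cos(u)**2
The correct value should be: 2*u/cos(u**2)**2

Explanation: The exponent 2 on u was incorrectly written as 1: the term 2*u/cos(u**2)**2 was incorrectly written as 2*u/cos(u)**2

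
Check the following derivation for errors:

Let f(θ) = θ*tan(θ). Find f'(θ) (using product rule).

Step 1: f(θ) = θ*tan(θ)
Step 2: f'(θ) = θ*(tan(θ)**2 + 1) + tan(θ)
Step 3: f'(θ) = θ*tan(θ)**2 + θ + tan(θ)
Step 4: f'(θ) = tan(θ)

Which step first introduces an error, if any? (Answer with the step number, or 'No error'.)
Step 4

Step 4 is incorrect due to a dropped term.
The step shows: tan(θ)
The correct value should be: θ/cos(θ)**2 + tan(θ)

Explanation: A term was dropped: the term θ/cos(θ)**2 was incorrectly omitted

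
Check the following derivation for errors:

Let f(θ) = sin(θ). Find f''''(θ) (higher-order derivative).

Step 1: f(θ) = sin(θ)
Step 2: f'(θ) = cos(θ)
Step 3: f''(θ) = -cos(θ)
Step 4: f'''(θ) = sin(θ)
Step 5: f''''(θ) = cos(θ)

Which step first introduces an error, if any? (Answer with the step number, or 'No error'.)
Step 3

Step 3 is incorrect due to a wrong trig function.
The step shows: -cos(θ)
The correct value should be: -sin(θ)

Explanation: sin(θ) was incorrectly written as cos(θ): the term -sin(θ) was incorrectly written as -cos(θ)
The later steps are derived from this incorrect expression, so the error originates in Step 3.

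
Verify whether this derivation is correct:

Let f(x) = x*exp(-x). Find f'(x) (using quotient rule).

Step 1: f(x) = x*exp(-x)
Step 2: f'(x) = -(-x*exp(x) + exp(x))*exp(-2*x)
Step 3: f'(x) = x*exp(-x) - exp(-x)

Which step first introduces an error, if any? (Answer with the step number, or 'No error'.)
Step 2

Step 2 is incorrect due to a sign flip.
The step shows: -(-x*exp(x) + exp(x))*exp(-2*x)
The correct value should be: (-x*exp(x) + exp(x))*exp(-2*x)

Explanation: The sign of the whole expression was flipped: the term (-x*exp(x) + exp(x))*exp(-2*x) was incorrectly written as -(-x*exp(x) + exp(x))*exp(-2*x)
The later steps are derived from this incorrect expression, so the error originates in Step 2.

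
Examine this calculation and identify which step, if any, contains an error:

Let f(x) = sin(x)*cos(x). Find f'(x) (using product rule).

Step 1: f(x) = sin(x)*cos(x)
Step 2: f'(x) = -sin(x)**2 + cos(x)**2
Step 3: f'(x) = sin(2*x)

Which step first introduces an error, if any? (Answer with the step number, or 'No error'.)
Step 3

Step 3 is incorrect due to a wrong trig function.
The step shows: sin(2*x)
The correct value should be: cos(2*x)

Explanation: cos(2*x) was incorrectly written as sin(2*x): the term cos(2*x) was incorrectly written as sin(2*x)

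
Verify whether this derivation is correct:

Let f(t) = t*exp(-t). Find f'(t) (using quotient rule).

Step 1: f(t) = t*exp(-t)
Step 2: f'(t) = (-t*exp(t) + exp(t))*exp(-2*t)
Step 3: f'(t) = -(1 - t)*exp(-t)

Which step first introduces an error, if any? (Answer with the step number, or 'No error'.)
Step 3

Step 3 is incorrect due to a sign flip.
The step shows: -(1 - t)*exp(-t)
The correct value should be: (1 - t)*exp(-t)

Explanation: The sign of the whole expression was flipped: the term (1 - t)*exp(-t) was incorrectly written as -(1 - t)*exp(-t)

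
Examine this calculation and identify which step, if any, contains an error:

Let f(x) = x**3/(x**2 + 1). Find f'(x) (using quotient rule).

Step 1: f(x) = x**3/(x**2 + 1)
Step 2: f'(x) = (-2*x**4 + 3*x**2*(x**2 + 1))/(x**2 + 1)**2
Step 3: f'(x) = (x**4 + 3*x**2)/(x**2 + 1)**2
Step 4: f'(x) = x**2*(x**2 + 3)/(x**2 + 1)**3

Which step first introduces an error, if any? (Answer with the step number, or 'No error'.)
Step 4

Step 4 is incorrect due to a wrong exponent.
The step shows: x**2*(x**2 + 3)/(x**2 + 1)**3
The correct value should be: x**2*(x**2 + 3)/(x**2 + 1)**2

Explanation: The exponent -2 on x**2 + 1 was incorrectly written as -3: the term x**2*(x**2 + 3)/(x**2 + 1)**2 was incorrectly written as x**2*(x**2 + 3)/(x**2 + 1)**3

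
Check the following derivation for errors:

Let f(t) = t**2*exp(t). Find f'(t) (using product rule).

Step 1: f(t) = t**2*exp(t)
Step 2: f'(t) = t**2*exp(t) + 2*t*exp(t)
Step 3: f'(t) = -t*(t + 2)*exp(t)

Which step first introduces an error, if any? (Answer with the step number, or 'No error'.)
Step 3

Step 3 is incorrect due to a sign flip.
The step shows: -t*(t + 2)*exp(t)
The correct value should be: t*(t + 2)*exp(t)

Explanation: The sign of the whole expression was flipped: the term t*(t + 2)*exp(t) was incorrectly written as -t*(t + 2)*exp(t)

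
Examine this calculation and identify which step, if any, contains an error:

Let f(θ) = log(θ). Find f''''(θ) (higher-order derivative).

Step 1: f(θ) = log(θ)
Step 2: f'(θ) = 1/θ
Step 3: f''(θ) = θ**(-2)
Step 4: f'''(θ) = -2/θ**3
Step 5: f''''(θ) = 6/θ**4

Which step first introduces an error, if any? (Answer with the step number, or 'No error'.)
Step 3

Step 3 is incorrect due to a sign flip.
The step shows: θ**(-2)
The correct value should be: -1/θ**2

Explanation: The sign of the whole expression was flipped: the term -1/θ**2 was incorrectly written as θ**(-2)
The later steps are derived from this incorrect expression, so the error originates in Step 3.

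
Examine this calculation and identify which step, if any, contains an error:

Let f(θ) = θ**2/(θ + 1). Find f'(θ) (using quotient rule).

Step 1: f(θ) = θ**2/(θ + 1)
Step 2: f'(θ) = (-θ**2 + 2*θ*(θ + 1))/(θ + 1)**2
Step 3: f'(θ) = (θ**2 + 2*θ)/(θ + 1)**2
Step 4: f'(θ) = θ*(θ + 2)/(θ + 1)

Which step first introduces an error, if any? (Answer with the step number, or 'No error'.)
Step 4

Step 4 is incorrect due to a wrong exponent.
The step shows: θ*(θ + 2)/(θ + 1)
The correct value should be: θ*(θ + 2)/(θ + 1)**2

Explanation: The exponent -2 on θ + 1 was incorrectly written as -1: the term θ*(θ + 2)/(θ + 1)**2 was incorrectly written as θ*(θ + 2)/(θ + 1)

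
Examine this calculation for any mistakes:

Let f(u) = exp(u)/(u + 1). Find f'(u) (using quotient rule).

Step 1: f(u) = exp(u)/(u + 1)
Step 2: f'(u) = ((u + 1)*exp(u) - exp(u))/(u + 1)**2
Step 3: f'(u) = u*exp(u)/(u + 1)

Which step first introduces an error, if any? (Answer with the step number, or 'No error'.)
Step 3

Step 3 is incorrect due to a wrong exponent.
The step shows: u*exp(u)/(u + 1)
The correct value should be: u*exp(u)/(u + 1)**2

Explanation: The exponent -2 on u + 1 was incorrectly written as -1: the term u*exp(u)/(u + 1)**2 was incorrectly written as u*exp(u)/(u + 1)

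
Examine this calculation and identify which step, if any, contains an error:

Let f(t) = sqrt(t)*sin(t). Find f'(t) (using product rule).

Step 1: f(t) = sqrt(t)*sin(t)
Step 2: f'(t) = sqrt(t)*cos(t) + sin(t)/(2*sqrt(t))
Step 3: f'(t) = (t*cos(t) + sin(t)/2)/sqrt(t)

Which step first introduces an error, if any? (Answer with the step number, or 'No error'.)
No error

All steps in this derivation are correct.
The final answer f'(t) = (t*cos(t) + sin(t)/2)/sqrt(t) is valid.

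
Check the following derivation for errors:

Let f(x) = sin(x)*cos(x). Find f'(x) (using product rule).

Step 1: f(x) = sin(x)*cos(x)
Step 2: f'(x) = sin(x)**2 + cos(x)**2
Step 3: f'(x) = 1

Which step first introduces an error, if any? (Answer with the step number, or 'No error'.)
Step 2

Step 2 is incorrect due to a sign flip.
The step shows: sin(x)**2 + cos(x)**2
The correct value should be: -sin(x)**2 + cos(x)**2

Explanation: The sign of one term was flipped: the term -sin(x)**2 was incorrectly written as sin(x)**2
The later steps are derived from this incorrect expression, so the error originates in Step 2.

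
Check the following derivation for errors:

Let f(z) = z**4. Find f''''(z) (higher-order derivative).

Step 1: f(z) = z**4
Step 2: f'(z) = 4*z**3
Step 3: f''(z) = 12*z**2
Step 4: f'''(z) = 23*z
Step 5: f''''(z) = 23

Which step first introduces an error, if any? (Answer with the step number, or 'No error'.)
Step 4

Step 4 is incorrect due to a wrong coefficient.
The step shows: 23*z
The correct value should be: 24*z

Explanation: The coefficient 24 was incorrectly written as 23: the term 24*z was incorrectly written as 23*z
The later steps are derived from this incorrect expression, so the error originates in Step 4.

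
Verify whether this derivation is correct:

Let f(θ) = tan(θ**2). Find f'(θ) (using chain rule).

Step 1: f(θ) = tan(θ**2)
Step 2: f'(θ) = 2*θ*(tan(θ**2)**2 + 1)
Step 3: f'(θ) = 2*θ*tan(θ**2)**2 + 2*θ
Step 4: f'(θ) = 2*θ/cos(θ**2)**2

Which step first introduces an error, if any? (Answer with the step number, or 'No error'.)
No error

All steps in this derivation are correct.
The final answer f'(θ) = 2*θ/cos(θ**2)**2 is valid.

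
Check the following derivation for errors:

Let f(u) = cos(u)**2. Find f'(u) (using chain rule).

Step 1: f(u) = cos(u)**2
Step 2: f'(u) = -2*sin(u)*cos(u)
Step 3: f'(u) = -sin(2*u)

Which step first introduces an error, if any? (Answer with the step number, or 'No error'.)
No error

All steps in this derivation are correct.
The final answer f'(u) = -sin(2*u) is valid.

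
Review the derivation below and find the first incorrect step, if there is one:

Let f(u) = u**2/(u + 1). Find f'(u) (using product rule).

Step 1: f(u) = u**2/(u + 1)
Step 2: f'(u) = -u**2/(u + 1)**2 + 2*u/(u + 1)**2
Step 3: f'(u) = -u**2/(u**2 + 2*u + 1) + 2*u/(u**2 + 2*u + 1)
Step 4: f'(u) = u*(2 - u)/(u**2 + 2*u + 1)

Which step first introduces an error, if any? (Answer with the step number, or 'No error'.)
Step 2

Step 2 is incorrect due to a wrong exponent.
The step shows: -u**2/(u + 1)**2 + 2*u/(u + 1)**2
The correct value should be: -u**2/(u + 1)**2 + 2*u/(u + 1)

Explanation: The exponent -1 on u + 1 was incorrectly written as -2: the term 2*u/(u + 1) was incorrectly written as 2*u/(u + 1)**2
The later steps are derived from this incorrect expression, so the error originates in Step 2.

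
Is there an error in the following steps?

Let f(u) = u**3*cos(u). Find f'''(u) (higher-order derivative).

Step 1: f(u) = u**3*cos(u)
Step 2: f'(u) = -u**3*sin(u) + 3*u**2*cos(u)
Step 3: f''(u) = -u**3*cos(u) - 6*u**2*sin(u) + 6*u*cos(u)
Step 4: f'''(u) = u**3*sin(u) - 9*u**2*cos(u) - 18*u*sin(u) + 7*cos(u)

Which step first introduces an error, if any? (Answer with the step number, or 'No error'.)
Step 4

Step 4 is incorrect due to a wrong coefficient.
The step shows: u**3*sin(u) - 9*u**2*cos(u) - 18*u*sin(u) + 7*cos(u)
The correct value should be: u**3*sin(u) - 9*u**2*cos(u) - 18*u*sin(u) + 6*cos(u)

Explanation: The coefficient 6 was incorrectly written as 7: the term 6*cos(u) was incorrectly written as 7*cos(u)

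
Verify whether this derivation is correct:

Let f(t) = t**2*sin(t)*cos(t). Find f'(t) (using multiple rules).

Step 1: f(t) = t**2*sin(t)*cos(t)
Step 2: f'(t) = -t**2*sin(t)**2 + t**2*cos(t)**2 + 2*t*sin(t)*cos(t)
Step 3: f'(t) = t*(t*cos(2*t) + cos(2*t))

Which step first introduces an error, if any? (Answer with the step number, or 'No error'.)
Step 3

Step 3 is incorrect due to a wrong trig function.
The step shows: t*(t*cos(2*t) + cos(2*t))
The correct value should be: t*(t*cos(2*t) + sin(2*t))

Explanation: sin(2*t) was incorrectly written as cos(2*t): the term t*(t*cos(2*t) + sin(2*t)) was incorrectly written as t*(t*cos(2*t) + cos(2*t))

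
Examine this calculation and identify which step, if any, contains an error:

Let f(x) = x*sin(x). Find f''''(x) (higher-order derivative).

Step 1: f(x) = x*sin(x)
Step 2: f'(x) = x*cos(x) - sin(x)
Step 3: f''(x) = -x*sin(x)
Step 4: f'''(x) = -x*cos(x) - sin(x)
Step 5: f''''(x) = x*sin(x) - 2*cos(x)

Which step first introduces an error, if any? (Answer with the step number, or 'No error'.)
Step 2

Step 2 is incorrect due to a sign flip.
The step shows: x*cos(x) - sin(x)
The correct value should be: x*cos(x) + sin(x)

Explanation: The sign of one term was flipped: the term sin(x) was incorrectly written as -sin(x)
The later steps are derived from this incorrect expression, so the error originates in Step 2.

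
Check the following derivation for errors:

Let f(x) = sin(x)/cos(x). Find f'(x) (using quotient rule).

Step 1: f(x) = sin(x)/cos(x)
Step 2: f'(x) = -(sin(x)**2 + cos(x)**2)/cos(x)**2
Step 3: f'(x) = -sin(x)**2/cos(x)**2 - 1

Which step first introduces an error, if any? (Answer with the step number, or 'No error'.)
Step 2

Step 2 is incorrect due to a sign flip.
The step shows: -(sin(x)**2 + cos(x)**2)/cos(x)**2
The correct value should be: (sin(x)**2 + cos(x)**2)/cos(x)**2

Explanation: The sign of the whole expression was flipped: the term (sin(x)**2 + cos(x)**2)/cos(x)**2 was incorrectly written as -(sin(x)**2 + cos(x)**2)/cos(x)**2
The later steps are derived from this incorrect expression, so the error originates in Step 2.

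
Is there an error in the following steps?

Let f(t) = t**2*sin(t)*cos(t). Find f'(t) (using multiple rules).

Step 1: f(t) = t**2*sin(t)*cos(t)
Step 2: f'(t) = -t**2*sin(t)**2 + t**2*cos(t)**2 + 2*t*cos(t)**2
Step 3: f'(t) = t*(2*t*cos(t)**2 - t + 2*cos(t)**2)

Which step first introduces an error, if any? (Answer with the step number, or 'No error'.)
Step 2

Step 2 is incorrect due to a wrong trig function.
The step shows: -t**2*sin(t)**2 + t**2*cos(t)**2 + 2*t*cos(t)**2
The correct value should be: -t**2*sin(t)**2 + t**2*cos(t)**2 + 2*t*sin(t)*cos(t)

Explanation: sin(t) was incorrectly written as cos(t): the term 2*t*sin(t)*cos(t) was incorrectly written as 2*t*cos(t)**2
The later steps are derived from this incorrect expression, so the error originates in Step 2.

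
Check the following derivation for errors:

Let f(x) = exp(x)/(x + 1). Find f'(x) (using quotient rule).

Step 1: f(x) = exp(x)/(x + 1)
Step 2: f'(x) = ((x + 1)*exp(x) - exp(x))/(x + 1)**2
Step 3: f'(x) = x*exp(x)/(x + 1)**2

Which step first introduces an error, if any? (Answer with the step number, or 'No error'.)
No error

All steps in this derivation are correct.
The final answer f'(x) = x*exp(x)/(x + 1)**2 is valid.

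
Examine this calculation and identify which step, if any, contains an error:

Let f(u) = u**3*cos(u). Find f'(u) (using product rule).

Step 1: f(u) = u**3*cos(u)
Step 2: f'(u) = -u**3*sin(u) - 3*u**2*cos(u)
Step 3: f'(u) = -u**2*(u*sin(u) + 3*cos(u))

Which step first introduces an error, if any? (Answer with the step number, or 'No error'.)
Step 2

Step 2 is incorrect due to a sign flip.
The step shows: -u**3*sin(u) - 3*u**2*cos(u)
The correct value should be: -u**3*sin(u) + 3*u**2*cos(u)

Explanation: The sign of one term was flipped: the term 3*u**2*cos(u) was incorrectly written as -3*u**2*cos(u)
The later steps are derived from this incorrect expression, so the error originates in Step 2.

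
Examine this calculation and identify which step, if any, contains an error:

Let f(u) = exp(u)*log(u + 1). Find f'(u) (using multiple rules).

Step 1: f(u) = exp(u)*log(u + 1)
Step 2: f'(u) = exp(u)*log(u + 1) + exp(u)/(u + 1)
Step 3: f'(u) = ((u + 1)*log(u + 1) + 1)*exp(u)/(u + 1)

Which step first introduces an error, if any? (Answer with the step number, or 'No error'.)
No error

All steps in this derivation are correct.
The final answer f'(u) = ((u + 1)*log(u + 1) + 1)*exp(u)/(u + 1) is valid.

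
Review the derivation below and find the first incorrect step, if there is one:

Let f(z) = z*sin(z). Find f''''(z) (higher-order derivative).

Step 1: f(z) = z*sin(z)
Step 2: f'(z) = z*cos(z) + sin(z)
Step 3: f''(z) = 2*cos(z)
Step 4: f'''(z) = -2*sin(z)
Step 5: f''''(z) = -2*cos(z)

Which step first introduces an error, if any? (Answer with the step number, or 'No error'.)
Step 3

Step 3 is incorrect due to a dropped term.
The step shows: 2*cos(z)
The correct value should be: -z*sin(z) + 2*cos(z)

Explanation: A term was dropped: the term -z*sin(z) was incorrectly omitted
The later steps are derived from this incorrect expression, so the error originates in Step 3.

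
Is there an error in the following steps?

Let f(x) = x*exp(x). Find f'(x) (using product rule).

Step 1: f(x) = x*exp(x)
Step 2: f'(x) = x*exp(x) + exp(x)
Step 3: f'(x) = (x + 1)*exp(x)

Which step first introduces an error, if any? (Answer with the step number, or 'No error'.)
No error

All steps in this derivation are correct.
The final answer f'(x) = (x + 1)*exp(x) is valid.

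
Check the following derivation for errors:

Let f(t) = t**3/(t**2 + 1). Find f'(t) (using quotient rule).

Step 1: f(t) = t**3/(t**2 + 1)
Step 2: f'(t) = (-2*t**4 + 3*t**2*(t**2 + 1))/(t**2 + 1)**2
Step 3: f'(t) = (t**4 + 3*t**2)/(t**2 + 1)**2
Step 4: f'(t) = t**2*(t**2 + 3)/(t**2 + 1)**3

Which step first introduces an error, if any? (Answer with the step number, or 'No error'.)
Step 4

Step 4 is incorrect due to a wrong exponent.
The step shows: t**2*(t**2 + 3)/(t**2 + 1)**3
The correct value should be: t**2*(t**2 + 3)/(t**2 + 1)**2

Explanation: The exponent -2 on t**2 + 1 was incorrectly written as -3: the term t**2*(t**2 + 3)/(t**2 + 1)**2 was incorrectly written as t**2*(t**2 + 3)/(t**2 + 1)**3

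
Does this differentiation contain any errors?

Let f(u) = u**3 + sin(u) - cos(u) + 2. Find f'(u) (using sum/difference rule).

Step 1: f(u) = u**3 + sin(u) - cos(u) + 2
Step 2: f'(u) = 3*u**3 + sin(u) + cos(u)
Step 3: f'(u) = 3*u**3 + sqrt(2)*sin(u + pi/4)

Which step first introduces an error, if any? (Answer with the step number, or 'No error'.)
Step 2

Step 2 is incorrect due to a wrong exponent.
The step shows: 3*u**3 + sin(u) + cos(u)
The correct value should be: 3*u**2 + sin(u) + cos(u)

Explanation: The exponent 2 on u was incorrectly written as 3: the term 3*u**2 was incorrectly written as 3*u**3
The later steps are derived from this incorrect expression, so the error originates in Step 2.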